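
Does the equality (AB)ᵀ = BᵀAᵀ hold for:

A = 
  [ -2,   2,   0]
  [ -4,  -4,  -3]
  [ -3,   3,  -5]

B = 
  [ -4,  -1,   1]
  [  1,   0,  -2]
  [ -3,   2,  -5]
Yes

(AB)ᵀ = 
  [ 10,  21,  30]
  [  2,  -2,  -7]
  [ -6,  19,  16]

BᵀAᵀ = 
  [ 10,  21,  30]
  [  2,  -2,  -7]
  [ -6,  19,  16]

Both sides are equal — this is the standard identity (AB)ᵀ = BᵀAᵀ, which holds for all A, B.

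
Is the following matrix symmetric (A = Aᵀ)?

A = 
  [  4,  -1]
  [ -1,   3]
Yes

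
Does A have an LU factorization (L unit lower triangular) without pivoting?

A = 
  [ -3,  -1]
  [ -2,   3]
Yes.
A[1,1] = -3 ≠ 0, so Gaussian elimination proceeds without a row swap: multiplier ℓ₂₁ = (-2)/(-3) = 2/3, and U[2,2] = 3 - (2/3)(-1) = 11/3.
L = 
  [  1,   0]
  [2/3,   1]
U = 
  [  -3,   -1]
  [   0, 11/3]
Check row 2 of LU: [(2/3)(-3), (2/3)(-1) + (11/3)] = [-2, 3] = row 2 of A ✓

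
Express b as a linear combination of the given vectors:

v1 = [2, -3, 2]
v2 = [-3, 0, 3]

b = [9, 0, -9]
c1 = 0, c2 = -3

b = 0·v1 + -3·v2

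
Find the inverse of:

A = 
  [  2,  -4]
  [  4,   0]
det(A) = (2)(0) - (-4)(4) = 16
For a 2×2 matrix, A⁻¹ = (1/det(A)) · [[d, -b], [-c, a]]
    = (1/16) · [[0, 4], [-4, 2]]

A⁻¹ = 
  [   0,  1/4]
  [-1/4,  1/8]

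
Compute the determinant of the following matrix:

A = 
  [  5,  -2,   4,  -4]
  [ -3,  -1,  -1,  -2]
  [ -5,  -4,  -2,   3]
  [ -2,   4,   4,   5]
864

Cofactor expansion along row 1: det(A) = a₁₁M₁₁ - a₁₂M₁₂ + a₁₃M₁₃ - a₁₄M₁₄

M₁₁ = det[[-1, -1, -2]; [-4, -2, 3]; [4, 4, 5]]
  = (-1)·((-2)(5) - (3)(4)) - (-1)·((-4)(5) - (3)(4)) + (-2)·((-4)(4) - (-2)(4))
  = (-1)(-22) - (-1)(-32) + (-2)(-8)
  = 6
M₁₂ = det[[-3, -1, -2]; [-5, -2, 3]; [-2, 4, 5]]
  = (-3)·((-2)(5) - (3)(4)) - (-1)·((-5)(5) - (3)(-2)) + (-2)·((-5)(4) - (-2)(-2))
  = (-3)(-22) - (-1)(-19) + (-2)(-24)
  = 95
M₁₃ = det[[-3, -1, -2]; [-5, -4, 3]; [-2, 4, 5]]
  = (-3)·((-4)(5) - (3)(4)) - (-1)·((-5)(5) - (3)(-2)) + (-2)·((-5)(4) - (-4)(-2))
  = (-3)(-32) - (-1)(-19) + (-2)(-28)
  = 133
M₁₄ = det[[-3, -1, -1]; [-5, -4, -2]; [-2, 4, 4]]
  = (-3)·((-4)(4) - (-2)(4)) - (-1)·((-5)(4) - (-2)(-2)) + (-1)·((-5)(4) - (-4)(-2))
  = (-3)(-8) - (-1)(-24) + (-1)(-28)
  = 28

det(A) = (5)(6) - (-2)(95) + (4)(133) - (-4)(28) = 864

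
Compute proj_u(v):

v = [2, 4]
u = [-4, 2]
proj_u(v) = [0, 0]

v·u = (2)(-4) + (4)(2) = 0
u·u = (-4)² + (2)² = 20
proj_u(v) = (v·u / u·u) × u = (0/20) × u = (0) × u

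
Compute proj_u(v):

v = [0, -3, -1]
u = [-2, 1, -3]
v·u = (0)(-2) + (-3)(1) + (-1)(-3) = 0
u·u = (-2)² + (1)² + (-3)² = 14
proj_u(v) = (v·u / u·u) × u = (0/14) × u = (0) × u

proj_u(v) = [0, 0, 0]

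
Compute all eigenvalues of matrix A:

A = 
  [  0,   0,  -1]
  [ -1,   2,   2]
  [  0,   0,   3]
λ = 0, 3, 2

Characteristic polynomial: det(λI - A) = λ³ - 5λ² + 6λ
The constant term is 0, so λ = 0 is a root: p(λ) = λ(λ² - 5λ + 6)
λ² - 5λ + 6 = (λ - 2)(λ - 3)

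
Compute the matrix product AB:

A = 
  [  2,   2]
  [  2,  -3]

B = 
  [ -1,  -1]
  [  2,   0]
A is 2×2 and B is 2×2, so AB is 2×2. Each entry is (row of A)·(column of B):
AB[1,1] = (2)(-1) + (2)(2) = 2
AB[1,2] = (2)(-1) + (2)(0) = -2
AB[2,1] = (2)(-1) + (-3)(2) = -8
AB[2,2] = (2)(-1) + (-3)(0) = -2

AB = 
  [  2,  -2]
  [ -8,  -2]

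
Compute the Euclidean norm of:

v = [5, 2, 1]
5.477

||v||₂ = √((5)² + (2)² + (1)²) = √30 = 5.477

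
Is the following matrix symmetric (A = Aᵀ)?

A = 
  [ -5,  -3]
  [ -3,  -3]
Yes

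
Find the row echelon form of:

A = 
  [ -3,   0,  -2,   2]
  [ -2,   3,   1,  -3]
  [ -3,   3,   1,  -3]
Row operations:
R2 → R2 - (2/3)·R1
R3 → R3 - (1)·R1
R3 → R3 - (1)·R2

Resulting echelon form:
REF = 
  [   -3,     0,    -2,     2]
  [    0,     3,   7/3, -13/3]
  [    0,     0,   2/3,  -2/3]

Rank = 3 (number of non-zero pivot rows).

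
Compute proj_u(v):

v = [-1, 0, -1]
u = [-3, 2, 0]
v·u = (-1)(-3) + (0)(2) + (-1)(0) = 3
u·u = (-3)² + (2)² + (0)² = 13
proj_u(v) = (v·u / u·u) × u = (3/13) × u

proj_u(v) = [-9/13, 6/13, 0]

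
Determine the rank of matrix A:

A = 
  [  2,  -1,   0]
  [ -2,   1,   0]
Row reduce:
R2 → R2 + (1)·R1
REF = 
  [  2,  -1,   0]
  [  0,   0,   0]
Pivot columns: 1 → 1 pivot.

rank(A) = 1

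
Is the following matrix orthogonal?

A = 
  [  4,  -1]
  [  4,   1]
No

AᵀA = 
  [ 32,   0]
  [  0,   2]
≠ I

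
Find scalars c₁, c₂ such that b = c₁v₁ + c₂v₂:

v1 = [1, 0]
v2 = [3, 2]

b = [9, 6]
c1 = 0, c2 = 3

b = 0·v1 + 3·v2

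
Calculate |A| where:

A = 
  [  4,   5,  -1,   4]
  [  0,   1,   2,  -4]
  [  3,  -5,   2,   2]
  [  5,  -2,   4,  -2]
-108

Cofactor expansion along row 1: det(A) = a₁₁M₁₁ - a₁₂M₁₂ + a₁₃M₁₃ - a₁₄M₁₄

M₁₁ = det[[1, 2, -4]; [-5, 2, 2]; [-2, 4, -2]]
  = (1)·((2)(-2) - (2)(4)) - (2)·((-5)(-2) - (2)(-2)) + (-4)·((-5)(4) - (2)(-2))
  = (1)(-12) - (2)(14) + (-4)(-16)
  = 24
M₁₂ = det[[0, 2, -4]; [3, 2, 2]; [5, 4, -2]]
  = (0)·((2)(-2) - (2)(4)) - (2)·((3)(-2) - (2)(5)) + (-4)·((3)(4) - (2)(5))
  = (0)(-12) - (2)(-16) + (-4)(2)
  = 24
M₁₃ = det[[0, 1, -4]; [3, -5, 2]; [5, -2, -2]]
  = (0)·((-5)(-2) - (2)(-2)) - (1)·((3)(-2) - (2)(5)) + (-4)·((3)(-2) - (-5)(5))
  = (0)(14) - (1)(-16) + (-4)(19)
  = -60
M₁₄ = det[[0, 1, 2]; [3, -5, 2]; [5, -2, 4]]
  = (0)·((-5)(4) - (2)(-2)) - (1)·((3)(4) - (2)(5)) + (2)·((3)(-2) - (-5)(5))
  = (0)(-16) - (1)(2) + (2)(19)
  = 36

det(A) = (4)(24) - (5)(24) + (-1)(-60) - (4)(36) = -108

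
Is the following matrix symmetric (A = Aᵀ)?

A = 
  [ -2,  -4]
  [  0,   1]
No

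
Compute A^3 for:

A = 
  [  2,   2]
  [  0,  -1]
A² = A·A:
A²[1,1] = (2)(2) + (2)(0) = 4
A²[1,2] = (2)(2) + (2)(-1) = 2
A²[2,1] = (0)(2) + (-1)(0) = 0
A²[2,2] = (0)(2) + (-1)(-1) = 1
A² = 
  [  4,   2]
  [  0,   1]

A^3 = A^2·A:
A^3[1,1] = (4)(2) + (2)(0) = 8
A^3[1,2] = (4)(2) + (2)(-1) = 6
A^3[2,1] = (0)(2) + (1)(0) = 0
A^3[2,2] = (0)(2) + (1)(-1) = -1
A^3 = 
  [  8,   6]
  [  0,  -1]

Therefore
A^3 = 
  [  8,   6]
  [  0,  -1]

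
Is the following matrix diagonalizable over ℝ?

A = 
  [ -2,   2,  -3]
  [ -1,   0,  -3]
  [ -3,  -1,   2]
No

Characteristic polynomial: det(λI - A) = λ³ - 14λ - 25
By the rational root theorem any rational root is an integer dividing 25; none of those is a root, so p(λ) has no rational roots and hence (being an irreducible cubic) no repeated roots.
Discriminant of the cubic: Δ = -5899
Δ < 0 ⇒ one real eigenvalue and a complex-conjugate pair: λ ≈ 4.432, -2.216 + 0.8548i, -2.216 - 0.8548i
Has complex eigenvalues (not diagonalizable over ℝ).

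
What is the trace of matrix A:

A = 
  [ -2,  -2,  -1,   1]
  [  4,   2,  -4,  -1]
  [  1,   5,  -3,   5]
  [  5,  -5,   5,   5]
2

tr(A) = -2 + 2 + -3 + 5 = 2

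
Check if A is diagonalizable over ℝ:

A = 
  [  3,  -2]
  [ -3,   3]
Yes

tr(A) = 6, det(A) = 3
Characteristic polynomial: λ² - tr(A)λ + det(A) = λ² - 6λ + 3
λ² - 6λ + 3 = 0  ⇒  λ = (6 ± √((-6)² - 4·(3)))/2 = (6 ± √(24))/2
  = 3 + √6,  3 - √6
Eigenvalues: 3 + √6, 3 - √6  (≈ 5.449, 0.5505)
The two irrational eigenvalues are distinct (simple), so each has alg. mult. = geom. mult. = 1.
Sum of geometric multiplicities equals n, so A has n independent eigenvectors.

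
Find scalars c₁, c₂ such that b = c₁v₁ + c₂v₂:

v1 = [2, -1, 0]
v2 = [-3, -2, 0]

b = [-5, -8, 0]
c1 = 2, c2 = 3

b = 2·v1 + 3·v2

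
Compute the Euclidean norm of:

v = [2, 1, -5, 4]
6.782

||v||₂ = √((2)² + (1)² + (-5)² + (4)²) = √46 = 6.782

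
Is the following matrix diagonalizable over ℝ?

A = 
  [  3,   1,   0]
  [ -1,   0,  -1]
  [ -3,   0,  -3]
Yes

Characteristic polynomial: det(λI - A) = λ³ - 8λ
The constant term is 0, so λ = 0 is a root: p(λ) = λ(λ² - 8)
λ² - 8 = 0  ⇒  λ = (0 ± √((0)² - 4·(-8)))/2 = (0 ± √(32))/2
  = 2√2,  -2√2
Eigenvalues: 0, 2√2, -2√2  (≈ 0, 2.828, -2.828)
The two irrational eigenvalues are distinct (simple), so each has alg. mult. = geom. mult. = 1.
λ=0: alg. mult. = 1, geom. mult. = 3 - rank(A - (0)I) = 3 - 2 = 1
Sum of geometric multiplicities equals n, so A has n independent eigenvectors.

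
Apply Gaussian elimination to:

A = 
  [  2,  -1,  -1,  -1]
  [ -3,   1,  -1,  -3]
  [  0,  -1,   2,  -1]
Row operations:
R2 → R2 + (3/2)·R1
R3 → R3 - (2)·R2

Resulting echelon form:
REF = 
  [   2,   -1,   -1,   -1]
  [   0, -1/2, -5/2, -9/2]
  [   0,    0,    7,    8]

Rank = 3 (number of non-zero pivot rows).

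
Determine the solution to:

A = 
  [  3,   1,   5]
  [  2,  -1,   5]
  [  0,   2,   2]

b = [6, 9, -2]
x = [1, -2, 1]

Row reduce the augmented matrix [A|b]:
R2 → R2 - (2/3)·R1
R3 → R3 + (6/5)·R2
REF = 
  [   3,    1,    5,    6]
  [   0, -5/3,  5/3,    5]
  [   0,    0,    4,    4]

Back-substitution:
x₃ = 4 / 4 = 1
x₂ = (5 - (5/3)(1)) / (-5/3) = -2
x₁ = (6 - (1)(-2) - (5)(1)) / 3 = 1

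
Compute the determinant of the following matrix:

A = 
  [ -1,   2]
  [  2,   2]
For a 2×2 matrix, det = ad - bc = (-1)(2) - (2)(2) = -6

det(A) = -6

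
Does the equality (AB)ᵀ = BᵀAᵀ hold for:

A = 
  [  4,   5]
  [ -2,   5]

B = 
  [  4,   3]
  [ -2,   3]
Yes

(AB)ᵀ = 
  [  6, -18]
  [ 27,   9]

BᵀAᵀ = 
  [  6, -18]
  [ 27,   9]

Both sides are equal — this is the standard identity (AB)ᵀ = BᵀAᵀ, which holds for all A, B.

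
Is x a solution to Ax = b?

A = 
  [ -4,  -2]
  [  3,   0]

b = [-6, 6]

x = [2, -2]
No

Ax = [-4, 6] ≠ b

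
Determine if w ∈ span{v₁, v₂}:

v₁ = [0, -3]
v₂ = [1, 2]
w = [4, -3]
Yes

Form the augmented matrix and row-reduce:
[v₁|v₂|w] = 
  [  0,   1,   4]
  [ -3,   2,  -3]
Swap R1 ↔ R2
REF = 
  [ -3,   2,  -3]
  [  0,   1,   4]

No row of the form [0 0 | nonzero], so the system is consistent. Back-substitution gives c₁ = 11/3, c₂ = 4: w = (11/3)·v₁ + (4)·v₂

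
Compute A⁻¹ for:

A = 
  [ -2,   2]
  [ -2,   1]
det(A) = (-2)(1) - (2)(-2) = 2
For a 2×2 matrix, A⁻¹ = (1/det(A)) · [[d, -b], [-c, a]]
    = (1/2) · [[1, -2], [2, -2]]

A⁻¹ = 
  [1/2,  -1]
  [  1,  -1]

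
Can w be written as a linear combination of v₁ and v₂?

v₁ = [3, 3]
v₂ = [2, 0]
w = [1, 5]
Yes

Form the augmented matrix and row-reduce:
[v₁|v₂|w] = 
  [  3,   2,   1]
  [  3,   0,   5]
R2 → R2 - (1)·R1
REF = 
  [  3,   2,   1]
  [  0,  -2,   4]

No row of the form [0 0 | nonzero], so the system is consistent. Back-substitution gives c₁ = 5/3, c₂ = -2: w = (5/3)·v₁ + (-2)·v₂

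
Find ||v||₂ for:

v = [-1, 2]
2.236

||v||₂ = √((-1)² + (2)²) = √5 = 2.236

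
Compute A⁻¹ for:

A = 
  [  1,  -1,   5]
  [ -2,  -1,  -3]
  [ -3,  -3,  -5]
det(A) = (1)·((-1)(-5) - (-3)(-3)) - (-1)·((-2)(-5) - (-3)(-3)) + (5)·((-2)(-3) - (-1)(-3))
  = (1)(-4) - (-1)(1) + (5)(3)
  = 12
det(A) = 12 ≠ 0, so A is invertible.

Cofactors Cᵢⱼ = (-1)ⁱ⁺ʲ·Mᵢⱼ:
C = 
  [ -4,  -1,   3]
  [-20,  10,   6]
  [  8,  -7,  -3]

adj(A) = Cᵀ:
adj(A) = 
  [ -4, -20,   8]
  [ -1,  10,  -7]
  [  3,   6,  -3]

A⁻¹ = (1/12) · adj(A):
A⁻¹ = 
  [ -1/3,  -5/3,   2/3]
  [-1/12,   5/6, -7/12]
  [  1/4,   1/2,  -1/4]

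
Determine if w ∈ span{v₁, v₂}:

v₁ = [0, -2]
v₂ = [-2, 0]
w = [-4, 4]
Yes

Form the augmented matrix and row-reduce:
[v₁|v₂|w] = 
  [  0,  -2,  -4]
  [ -2,   0,   4]
Swap R1 ↔ R2
REF = 
  [ -2,   0,   4]
  [  0,  -2,  -4]

No row of the form [0 0 | nonzero], so the system is consistent. Back-substitution gives c₁ = -2, c₂ = 2: w = (-2)·v₁ + (2)·v₂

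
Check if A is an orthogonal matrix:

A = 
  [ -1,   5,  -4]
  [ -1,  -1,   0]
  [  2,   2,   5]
No

AᵀA = 
  [  6,   0,  14]
  [  0,  30, -10]
  [ 14, -10,  41]
≠ I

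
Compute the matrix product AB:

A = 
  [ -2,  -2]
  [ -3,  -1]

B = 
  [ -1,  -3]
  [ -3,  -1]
AB = 
  [  8,   8]
  [  6,  10]

A is 2×2 and B is 2×2, so AB is 2×2. Each entry is (row of A)·(column of B):
AB[1,1] = (-2)(-1) + (-2)(-3) = 8
AB[1,2] = (-2)(-3) + (-2)(-1) = 8
AB[2,1] = (-3)(-1) + (-1)(-3) = 6
AB[2,2] = (-3)(-3) + (-1)(-1) = 10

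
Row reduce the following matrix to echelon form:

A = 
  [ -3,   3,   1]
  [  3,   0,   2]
Row operations:
R2 → R2 + (1)·R1

Resulting echelon form:
REF = 
  [ -3,   3,   1]
  [  0,   3,   3]

Rank = 2 (number of non-zero pivot rows).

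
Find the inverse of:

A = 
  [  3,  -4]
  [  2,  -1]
det(A) = (3)(-1) - (-4)(2) = 5
For a 2×2 matrix, A⁻¹ = (1/det(A)) · [[d, -b], [-c, a]]
    = (1/5) · [[-1, 4], [-2, 3]]

A⁻¹ = 
  [-1/5,  4/5]
  [-2/5,  3/5]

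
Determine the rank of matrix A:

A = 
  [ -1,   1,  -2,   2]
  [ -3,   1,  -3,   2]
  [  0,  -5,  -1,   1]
Row reduce:
R2 → R2 - (3)·R1
R3 → R3 - (5/2)·R2
REF = 
  [   -1,     1,    -2,     2]
  [    0,    -2,     3,    -4]
  [    0,     0, -17/2,    11]
Pivot columns: 1, 2, 3 → 3 pivots.

rank(A) = 3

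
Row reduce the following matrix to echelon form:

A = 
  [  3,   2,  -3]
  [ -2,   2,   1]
Row operations:
R2 → R2 + (2/3)·R1

Resulting echelon form:
REF = 
  [   3,    2,   -3]
  [   0, 10/3,   -1]

Rank = 2 (number of non-zero pivot rows).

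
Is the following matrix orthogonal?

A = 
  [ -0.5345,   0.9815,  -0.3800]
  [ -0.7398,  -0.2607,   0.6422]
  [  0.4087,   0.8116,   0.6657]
No

AᵀA = 
  [  1,   0,   0.0001]
  [  0,   1.6900,  -0.0001]
  [  0.0001,  -0.0001,   1]
≠ I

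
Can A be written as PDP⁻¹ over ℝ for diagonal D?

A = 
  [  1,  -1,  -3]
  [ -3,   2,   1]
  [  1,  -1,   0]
No

Characteristic polynomial: det(λI - A) = λ³ - 3λ² + 3λ + 3
By the rational root theorem any rational root is an integer dividing 3; none of those is a root, so p(λ) has no rational roots and hence (being an irreducible cubic) no repeated roots.
Discriminant of the cubic: Δ = -432
Δ < 0 ⇒ one real eigenvalue and a complex-conjugate pair: λ ≈ 1.794 + 1.375i, 1.794 - 1.375i, -0.5874
Has complex eigenvalues (not diagonalizable over ℝ).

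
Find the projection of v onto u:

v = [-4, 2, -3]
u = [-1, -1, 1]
v·u = (-4)(-1) + (2)(-1) + (-3)(1) = -1
u·u = (-1)² + (-1)² + (1)² = 3
proj_u(v) = (v·u / u·u) × u = (-1/3) × u

proj_u(v) = [1/3, 1/3, -1/3]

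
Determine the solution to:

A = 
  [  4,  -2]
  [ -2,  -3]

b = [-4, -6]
x = [0, 2]

Row reduce the augmented matrix [A|b]:
R2 → R2 + (1/2)·R1
REF = 
  [  4,  -2,  -4]
  [  0,  -4,  -8]

Back-substitution:
x₂ = (-8) / (-4) = 2
x₁ = (-4 - (-2)(2)) / 4 = 0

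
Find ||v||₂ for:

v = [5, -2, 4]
6.708

||v||₂ = √((5)² + (-2)² + (4)²) = √45 = 6.708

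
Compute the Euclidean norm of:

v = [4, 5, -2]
6.708

||v||₂ = √((4)² + (5)² + (-2)²) = √45 = 6.708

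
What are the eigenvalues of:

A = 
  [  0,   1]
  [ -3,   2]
tr(A) = 2, det(A) = 3
Characteristic polynomial: λ² - tr(A)λ + det(A) = λ² - 2λ + 3
λ² - 2λ + 3 = 0  ⇒  λ = (2 ± √((-2)² - 4·(3)))/2 = (2 ± √(-8))/2
  = 1 + i√2,  1 - i√2

λ = 1 + i√2, 1 - i√2  (≈ 1 + 1.414i, 1 - 1.414i)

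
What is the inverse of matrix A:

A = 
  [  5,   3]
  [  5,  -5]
det(A) = (5)(-5) - (3)(5) = -40
For a 2×2 matrix, A⁻¹ = (1/det(A)) · [[d, -b], [-c, a]]
    = (-1/40) · [[-5, -3], [-5, 5]]

A⁻¹ = 
  [ 1/8, 3/40]
  [ 1/8, -1/8]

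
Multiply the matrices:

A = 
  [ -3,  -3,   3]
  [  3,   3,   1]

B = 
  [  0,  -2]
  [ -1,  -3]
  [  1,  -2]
AB = 
  [  6,   9]
  [ -2, -17]

A is 2×3 and B is 3×2, so AB is 2×2. Each entry is (row of A)·(column of B):
AB[1,1] = (-3)(0) + (-3)(-1) + (3)(1) = 6
AB[1,2] = (-3)(-2) + (-3)(-3) + (3)(-2) = 9
AB[2,1] = (3)(0) + (3)(-1) + (1)(1) = -2
AB[2,2] = (3)(-2) + (3)(-3) + (1)(-2) = -17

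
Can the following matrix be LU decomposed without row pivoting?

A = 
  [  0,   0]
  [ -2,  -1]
No.
A[1,1] = 0 but A[2,1] = -2 ≠ 0. Any LU with L unit lower triangular has (LU)[1,1] = U[1,1] and (LU)[2,1] = L[2,1]·U[1,1]; matching A forces U[1,1] = 0, which then forces (LU)[2,1] = 0 ≠ -2. A row swap (pivoting) is required.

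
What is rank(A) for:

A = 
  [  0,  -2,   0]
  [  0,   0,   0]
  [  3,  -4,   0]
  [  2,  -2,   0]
Row reduce:
Swap R1 ↔ R3
R4 → R4 - (2/3)·R1
Swap R2 ↔ R3
R4 → R4 + (1/3)·R2
REF = 
  [  3,  -4,   0]
  [  0,  -2,   0]
  [  0,   0,   0]
  [  0,   0,   0]
Pivot columns: 1, 2 → 2 pivots.

rank(A) = 2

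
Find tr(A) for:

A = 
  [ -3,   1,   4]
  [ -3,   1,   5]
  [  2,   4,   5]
3

tr(A) = -3 + 1 + 5 = 3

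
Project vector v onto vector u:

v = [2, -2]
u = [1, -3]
v·u = (2)(1) + (-2)(-3) = 8
u·u = (1)² + (-3)² = 10
proj_u(v) = (v·u / u·u) × u = (8/10) × u = (4/5) × u

proj_u(v) = [4/5, -12/5]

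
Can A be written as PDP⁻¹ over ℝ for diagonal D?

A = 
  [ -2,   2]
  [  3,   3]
Yes

tr(A) = 1, det(A) = -12
Characteristic polynomial: λ² - tr(A)λ + det(A) = λ² - λ - 12
λ² - λ - 12 = (λ + 3)(λ - 4)
Eigenvalues: 4, -3
λ=-3: alg. mult. = 1, geom. mult. = 2 - rank(A - (-3)I) = 2 - 1 = 1
λ=4: alg. mult. = 1, geom. mult. = 2 - rank(A - (4)I) = 2 - 1 = 1
Sum of geometric multiplicities equals n, so A has n independent eigenvectors.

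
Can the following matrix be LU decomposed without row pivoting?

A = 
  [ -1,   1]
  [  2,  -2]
Yes.
A[1,1] = -1 ≠ 0, so Gaussian elimination proceeds without a row swap: multiplier ℓ₂₁ = (2)/(-1) = -2, and U[2,2] = -2 - (-2)(1) = 0.
L = 
  [  1,   0]
  [ -2,   1]
U = 
  [ -1,   1]
  [  0,   0]
Check row 2 of LU: [(-2)(-1), (-2)(1) + 0] = [2, -2] = row 2 of A ✓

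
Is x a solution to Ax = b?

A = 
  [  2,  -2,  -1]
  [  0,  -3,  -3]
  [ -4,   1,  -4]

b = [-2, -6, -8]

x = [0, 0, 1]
No

Ax = [-1, -3, -4] ≠ b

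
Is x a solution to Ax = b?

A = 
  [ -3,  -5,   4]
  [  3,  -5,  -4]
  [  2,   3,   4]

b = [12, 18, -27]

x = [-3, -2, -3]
No

Ax = [7, 13, -24] ≠ b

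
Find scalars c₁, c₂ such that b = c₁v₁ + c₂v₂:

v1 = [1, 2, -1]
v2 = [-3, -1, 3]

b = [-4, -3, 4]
c1 = -1, c2 = 1

b = -1·v1 + 1·v2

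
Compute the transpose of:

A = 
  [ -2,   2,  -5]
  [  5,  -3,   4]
Aᵀ = 
  [ -2,   5]
  [  2,  -3]
  [ -5,   4]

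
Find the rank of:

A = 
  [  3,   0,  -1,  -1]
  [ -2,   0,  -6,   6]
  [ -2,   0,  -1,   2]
rank(A) = 2

Row reduce:
R2 → R2 + (2/3)·R1
R3 → R3 + (2/3)·R1
R3 → R3 - (1/4)·R2
REF = 
  [    3,     0,    -1,    -1]
  [    0,     0, -20/3,  16/3]
  [    0,     0,     0,     0]
Pivot columns: 1, 3 → 2 pivots.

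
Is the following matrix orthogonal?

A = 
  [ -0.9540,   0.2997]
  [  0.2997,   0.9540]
Yes

AᵀA = 
  [  0.9999,   0]
  [  0,   0.9999]
≈ I (equal to I up to the 4-dp rounding of the entries)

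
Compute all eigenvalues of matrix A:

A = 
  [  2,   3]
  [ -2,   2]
λ = 2 + i√6, 2 - i√6  (≈ 2 + 2.449i, 2 - 2.449i)

tr(A) = 4, det(A) = 10
Characteristic polynomial: λ² - tr(A)λ + det(A) = λ² - 4λ + 10
λ² - 4λ + 10 = 0  ⇒  λ = (4 ± √((-4)² - 4·(10)))/2 = (4 ± √(-24))/2
  = 2 + i√6,  2 - i√6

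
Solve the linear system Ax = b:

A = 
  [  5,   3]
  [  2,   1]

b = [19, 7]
x = [2, 3]

Row reduce the augmented matrix [A|b]:
R2 → R2 - (2/5)·R1
REF = 
  [   5,    3,   19]
  [   0, -1/5, -3/5]

Back-substitution:
x₂ = (-3/5) / (-1/5) = 3
x₁ = (19 - (3)(3)) / 5 = 2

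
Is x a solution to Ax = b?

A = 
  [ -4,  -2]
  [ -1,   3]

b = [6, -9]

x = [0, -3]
Yes

Ax = [6, -9] = b ✓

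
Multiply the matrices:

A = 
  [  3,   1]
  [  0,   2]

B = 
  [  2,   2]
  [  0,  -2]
AB = 
  [  6,   4]
  [  0,  -4]

A is 2×2 and B is 2×2, so AB is 2×2. Each entry is (row of A)·(column of B):
AB[1,1] = (3)(2) + (1)(0) = 6
AB[1,2] = (3)(2) + (1)(-2) = 4
AB[2,1] = (0)(2) + (2)(0) = 0
AB[2,2] = (0)(2) + (2)(-2) = -4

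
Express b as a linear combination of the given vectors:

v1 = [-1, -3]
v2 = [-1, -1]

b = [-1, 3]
c1 = -2, c2 = 3

b = -2·v1 + 3·v2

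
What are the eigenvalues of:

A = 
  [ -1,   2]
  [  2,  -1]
tr(A) = -2, det(A) = -3
Characteristic polynomial: λ² - tr(A)λ + det(A) = λ² + 2λ - 3
λ² + 2λ - 3 = (λ + 3)(λ - 1)

λ = 1, -3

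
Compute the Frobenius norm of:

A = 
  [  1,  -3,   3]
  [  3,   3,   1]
||A||_F = 6.164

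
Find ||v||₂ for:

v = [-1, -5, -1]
5.196

||v||₂ = √((-1)² + (-5)² + (-1)²) = √27 = 5.196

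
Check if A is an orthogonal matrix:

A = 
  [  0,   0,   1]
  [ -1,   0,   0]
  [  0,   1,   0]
Yes

AᵀA = 
  [  1,   0,   0]
  [  0,   1,   0]
  [  0,   0,   1]
= I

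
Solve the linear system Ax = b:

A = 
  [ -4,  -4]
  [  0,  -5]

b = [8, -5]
Row reduce the augmented matrix [A|b]:
(already in echelon form)
REF = 
  [ -4,  -4,   8]
  [  0,  -5,  -5]

Back-substitution:
x₂ = (-5) / (-5) = 1
x₁ = (8 - (-4)(1)) / (-4) = -3

x = [-3, 1]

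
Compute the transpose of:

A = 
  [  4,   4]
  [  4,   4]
Aᵀ = 
  [  4,   4]
  [  4,   4]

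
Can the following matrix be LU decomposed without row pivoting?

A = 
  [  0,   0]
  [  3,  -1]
No.
A[1,1] = 0 but A[2,1] = 3 ≠ 0. Any LU with L unit lower triangular has (LU)[1,1] = U[1,1] and (LU)[2,1] = L[2,1]·U[1,1]; matching A forces U[1,1] = 0, which then forces (LU)[2,1] = 0 ≠ 3. A row swap (pivoting) is required.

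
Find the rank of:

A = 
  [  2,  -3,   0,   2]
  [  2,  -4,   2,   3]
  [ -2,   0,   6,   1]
rank(A) = 2

Row reduce:
R2 → R2 - (1)·R1
R3 → R3 + (1)·R1
R3 → R3 - (3)·R2
REF = 
  [  2,  -3,   0,   2]
  [  0,  -1,   2,   1]
  [  0,   0,   0,   0]
Pivot columns: 1, 2 → 2 pivots.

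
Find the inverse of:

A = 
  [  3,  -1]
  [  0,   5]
det(A) = (3)(5) - (-1)(0) = 15
For a 2×2 matrix, A⁻¹ = (1/det(A)) · [[d, -b], [-c, a]]
    = (1/15) · [[5, 1], [0, 3]]

A⁻¹ = 
  [ 1/3, 1/15]
  [   0,  1/5]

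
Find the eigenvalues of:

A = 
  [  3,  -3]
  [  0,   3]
tr(A) = 6, det(A) = 9
Characteristic polynomial: λ² - tr(A)λ + det(A) = λ² - 6λ + 9
λ² - 6λ + 9 = (λ - 3)²

λ = 3, 3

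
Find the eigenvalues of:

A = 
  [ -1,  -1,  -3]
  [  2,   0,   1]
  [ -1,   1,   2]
λ = 0, (1 + √17)/2, (1 - √17)/2  (≈ 0, 2.562, -1.562)

Characteristic polynomial: det(λI - A) = λ³ - λ² - 4λ
The constant term is 0, so λ = 0 is a root: p(λ) = λ(λ² - λ - 4)
λ² - λ - 4 = 0  ⇒  λ = (1 ± √((-1)² - 4·(-4)))/2 = (1 ± √(17))/2
  = (1 + √17)/2,  (1 - √17)/2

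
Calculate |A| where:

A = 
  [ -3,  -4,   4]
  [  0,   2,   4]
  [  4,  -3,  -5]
Cofactor expansion along row 1:
det(A) = (-3)·((2)(-5) - (4)(-3)) - (-4)·((0)(-5) - (4)(4)) + (4)·((0)(-3) - (2)(4))
  = (-3)(2) - (-4)(-16) + (4)(-8)
  = -102

det(A) = -102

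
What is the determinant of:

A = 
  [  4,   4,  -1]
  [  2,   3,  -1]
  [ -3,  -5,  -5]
-27

Cofactor expansion along row 1:
det(A) = (4)·((3)(-5) - (-1)(-5)) - (4)·((2)(-5) - (-1)(-3)) + (-1)·((2)(-5) - (3)(-3))
  = (4)(-20) - (4)(-13) + (-1)(-1)
  = -27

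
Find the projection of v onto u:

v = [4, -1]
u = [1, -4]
v·u = (4)(1) + (-1)(-4) = 8
u·u = (1)² + (-4)² = 17
proj_u(v) = (v·u / u·u) × u = (8/17) × u

proj_u(v) = [8/17, -32/17]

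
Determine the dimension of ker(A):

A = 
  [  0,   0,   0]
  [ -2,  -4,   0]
nullity(A) = 2

Row reduce:
Swap R1 ↔ R2
REF = 
  [ -2,  -4,   0]
  [  0,   0,   0]
Pivot columns: 1 → 1 pivot.
rank(A) = 1, so nullity(A) = 3 - 1 = 2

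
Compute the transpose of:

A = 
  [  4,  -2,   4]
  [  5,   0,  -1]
Aᵀ = 
  [  4,   5]
  [ -2,   0]
  [  4,  -1]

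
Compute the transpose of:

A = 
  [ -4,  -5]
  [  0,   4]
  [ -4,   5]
Aᵀ = 
  [ -4,   0,  -4]
  [ -5,   4,   5]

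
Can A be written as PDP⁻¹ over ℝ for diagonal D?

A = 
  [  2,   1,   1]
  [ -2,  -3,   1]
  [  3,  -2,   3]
No

Characteristic polynomial: det(λI - A) = λ³ - 2λ² - 8λ - 8
By the rational root theorem any rational root is an integer dividing 8; none of those is a root, so p(λ) has no rational roots and hence (being an irreducible cubic) no repeated roots.
Discriminant of the cubic: Δ = -1984
Δ < 0 ⇒ one real eigenvalue and a complex-conjugate pair: λ ≈ 4.296, -1.148 + 0.738i, -1.148 - 0.738i
Has complex eigenvalues (not diagonalizable over ℝ).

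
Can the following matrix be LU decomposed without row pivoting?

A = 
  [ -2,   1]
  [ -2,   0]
Yes.
A[1,1] = -2 ≠ 0, so Gaussian elimination proceeds without a row swap: multiplier ℓ₂₁ = (-2)/(-2) = 1, and U[2,2] = 0 - (1)(1) = -1.
L = 
  [  1,   0]
  [  1,   1]
U = 
  [ -2,   1]
  [  0,  -1]
Check row 2 of LU: [(1)(-2), (1)(1) + (-1)] = [-2, 0] = row 2 of A ✓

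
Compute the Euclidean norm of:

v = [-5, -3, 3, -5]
8.246

||v||₂ = √((-5)² + (-3)² + (3)² + (-5)²) = √68 = 8.246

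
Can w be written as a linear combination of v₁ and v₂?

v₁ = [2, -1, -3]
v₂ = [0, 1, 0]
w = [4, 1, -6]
Yes

Form the augmented matrix and row-reduce:
[v₁|v₂|w] = 
  [  2,   0,   4]
  [ -1,   1,   1]
  [ -3,   0,  -6]
R2 → R2 + (1/2)·R1
R3 → R3 + (3/2)·R1
REF = 
  [  2,   0,   4]
  [  0,   1,   3]
  [  0,   0,   0]

No row of the form [0 0 | nonzero], so the system is consistent. Back-substitution gives c₁ = 2, c₂ = 3: w = (2)·v₁ + (3)·v₂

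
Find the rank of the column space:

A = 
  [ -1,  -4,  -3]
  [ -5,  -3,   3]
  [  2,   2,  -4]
Row reduce:
R2 → R2 - (5)·R1
R3 → R3 + (2)·R1
R3 → R3 + (6/17)·R2
REF = 
  [    -1,     -4,     -3]
  [     0,     17,     18]
  [     0,      0, -62/17]
Pivot columns: 1, 2, 3 → 3 pivots.
dim(Col(A)) = number of pivot columns = 3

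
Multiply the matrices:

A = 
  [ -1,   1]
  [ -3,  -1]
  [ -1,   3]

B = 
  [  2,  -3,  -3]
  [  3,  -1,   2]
A is 3×2 and B is 2×3, so AB is 3×3. Each entry is (row of A)·(column of B):
AB[1,1] = (-1)(2) + (1)(3) = 1
AB[1,2] = (-1)(-3) + (1)(-1) = 2
AB[1,3] = (-1)(-3) + (1)(2) = 5
AB[2,1] = (-3)(2) + (-1)(3) = -9
AB[2,2] = (-3)(-3) + (-1)(-1) = 10
AB[2,3] = (-3)(-3) + (-1)(2) = 7
AB[3,1] = (-1)(2) + (3)(3) = 7
AB[3,2] = (-1)(-3) + (3)(-1) = 0
AB[3,3] = (-1)(-3) + (3)(2) = 9

AB = 
  [  1,   2,   5]
  [ -9,  10,   7]
  [  7,   0,   9]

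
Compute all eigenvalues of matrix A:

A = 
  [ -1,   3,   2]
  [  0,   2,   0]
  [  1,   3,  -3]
Characteristic polynomial: det(λI - A) = λ³ + 2λ² - 7λ - 2
Testing integer divisors of the constant term: p(2) = 0, so (λ - 2) is a factor:
p(λ) = (λ - 2)(λ² + 4λ + 1)
λ² + 4λ + 1 = 0  ⇒  λ = (-4 ± √((4)² - 4·(1)))/2 = (-4 ± √(12))/2
  = -2 + √3,  -2 - √3

λ = 2, -2 + √3, -2 - √3  (≈ 2, -0.2679, -3.732)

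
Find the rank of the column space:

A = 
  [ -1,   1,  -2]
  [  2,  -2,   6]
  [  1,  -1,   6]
Row reduce:
R2 → R2 + (2)·R1
R3 → R3 + (1)·R1
R3 → R3 - (2)·R2
REF = 
  [ -1,   1,  -2]
  [  0,   0,   2]
  [  0,   0,   0]
Pivot columns: 1, 3 → 2 pivots.
dim(Col(A)) = number of pivot columns = 2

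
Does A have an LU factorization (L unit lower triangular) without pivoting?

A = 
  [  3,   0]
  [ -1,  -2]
Yes.
A[1,1] = 3 ≠ 0, so Gaussian elimination proceeds without a row swap: multiplier ℓ₂₁ = (-1)/(3) = -1/3, and U[2,2] = -2 - (-1/3)(0) = -2.
L = 
  [   1,    0]
  [-1/3,    1]
U = 
  [  3,   0]
  [  0,  -2]
Check row 2 of LU: [(-1/3)(3), (-1/3)(0) + (-2)] = [-1, -2] = row 2 of A ✓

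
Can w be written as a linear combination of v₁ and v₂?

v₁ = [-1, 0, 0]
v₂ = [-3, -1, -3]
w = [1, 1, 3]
Yes

Form the augmented matrix and row-reduce:
[v₁|v₂|w] = 
  [ -1,  -3,   1]
  [  0,  -1,   1]
  [  0,  -3,   3]
R3 → R3 - (3)·R2
REF = 
  [ -1,  -3,   1]
  [  0,  -1,   1]
  [  0,   0,   0]

No row of the form [0 0 | nonzero], so the system is consistent. Back-substitution gives c₁ = 2, c₂ = -1: w = (2)·v₁ + (-1)·v₂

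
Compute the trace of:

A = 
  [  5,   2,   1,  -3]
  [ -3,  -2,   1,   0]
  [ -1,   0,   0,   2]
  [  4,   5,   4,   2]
5

tr(A) = 5 + -2 + 0 + 2 = 5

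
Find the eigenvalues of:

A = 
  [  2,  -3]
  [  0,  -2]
λ = 2, -2

tr(A) = 0, det(A) = -4
Characteristic polynomial: λ² - tr(A)λ + det(A) = λ² - 4
λ² - 4 = (λ + 2)(λ - 2)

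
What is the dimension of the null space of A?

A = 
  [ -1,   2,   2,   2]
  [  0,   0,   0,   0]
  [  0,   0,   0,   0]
nullity(A) = 3

Row reduce:
(no row operations needed)
REF = 
  [ -1,   2,   2,   2]
  [  0,   0,   0,   0]
  [  0,   0,   0,   0]
Pivot columns: 1 → 1 pivot.
rank(A) = 1, so nullity(A) = 4 - 1 = 3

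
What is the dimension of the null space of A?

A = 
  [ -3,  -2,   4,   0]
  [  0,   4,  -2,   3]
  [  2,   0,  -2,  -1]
nullity(A) = 2

Row reduce:
R3 → R3 + (2/3)·R1
R3 → R3 + (1/3)·R2
REF = 
  [ -3,  -2,   4,   0]
  [  0,   4,  -2,   3]
  [  0,   0,   0,   0]
Pivot columns: 1, 2 → 2 pivots.
rank(A) = 2, so nullity(A) = 4 - 2 = 2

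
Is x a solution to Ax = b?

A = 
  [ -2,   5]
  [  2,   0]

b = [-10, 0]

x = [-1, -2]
No

Ax = [-8, -2] ≠ b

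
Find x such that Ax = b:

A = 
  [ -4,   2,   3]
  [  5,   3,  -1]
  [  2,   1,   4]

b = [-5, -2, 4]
Row reduce the augmented matrix [A|b]:
R2 → R2 + (5/4)·R1
R3 → R3 + (1/2)·R1
R3 → R3 - (4/11)·R2
REF = 
  [   -4,     2,     3,    -5]
  [    0,  11/2,  11/4, -33/4]
  [    0,     0,   9/2,   9/2]

Back-substitution:
x₃ = (9/2) / (9/2) = 1
x₂ = (-33/4 - (11/4)(1)) / (11/2) = -2
x₁ = (-5 - (2)(-2) - (3)(1)) / (-4) = 1

x = [1, -2, 1]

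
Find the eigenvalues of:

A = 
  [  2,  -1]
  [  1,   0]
tr(A) = 2, det(A) = 1
Characteristic polynomial: λ² - tr(A)λ + det(A) = λ² - 2λ + 1
λ² - 2λ + 1 = (λ - 1)²

λ = 1, 1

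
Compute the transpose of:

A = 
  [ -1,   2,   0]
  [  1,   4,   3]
Aᵀ = 
  [ -1,   1]
  [  2,   4]
  [  0,   3]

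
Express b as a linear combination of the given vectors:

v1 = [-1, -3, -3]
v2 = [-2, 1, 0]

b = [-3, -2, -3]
c1 = 1, c2 = 1

b = 1·v1 + 1·v2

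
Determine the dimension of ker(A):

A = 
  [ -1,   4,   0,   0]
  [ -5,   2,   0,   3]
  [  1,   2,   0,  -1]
nullity(A) = 2

Row reduce:
R2 → R2 - (5)·R1
R3 → R3 + (1)·R1
R3 → R3 + (1/3)·R2
REF = 
  [ -1,   4,   0,   0]
  [  0, -18,   0,   3]
  [  0,   0,   0,   0]
Pivot columns: 1, 2 → 2 pivots.
rank(A) = 2, so nullity(A) = 4 - 2 = 2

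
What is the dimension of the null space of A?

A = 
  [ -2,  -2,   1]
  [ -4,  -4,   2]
nullity(A) = 2

Row reduce:
R2 → R2 - (2)·R1
REF = 
  [ -2,  -2,   1]
  [  0,   0,   0]
Pivot columns: 1 → 1 pivot.
rank(A) = 1, so nullity(A) = 3 - 1 = 2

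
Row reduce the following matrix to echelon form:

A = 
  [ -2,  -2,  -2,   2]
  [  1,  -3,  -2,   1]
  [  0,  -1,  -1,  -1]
Row operations:
R2 → R2 + (1/2)·R1
R3 → R3 - (1/4)·R2

Resulting echelon form:
REF = 
  [  -2,   -2,   -2,    2]
  [   0,   -4,   -3,    2]
  [   0,    0, -1/4, -3/2]

Rank = 3 (number of non-zero pivot rows).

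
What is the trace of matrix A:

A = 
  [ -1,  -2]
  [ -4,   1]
0

tr(A) = -1 + 1 = 0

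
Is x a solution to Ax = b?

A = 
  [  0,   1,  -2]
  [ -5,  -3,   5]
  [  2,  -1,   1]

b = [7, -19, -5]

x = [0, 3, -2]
Yes

Ax = [7, -19, -5] = b ✓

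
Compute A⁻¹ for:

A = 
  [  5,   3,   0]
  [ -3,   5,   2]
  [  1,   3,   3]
det(A) = (5)·((5)(3) - (2)(3)) - (3)·((-3)(3) - (2)(1)) + (0)·((-3)(3) - (5)(1))
  = (5)(9) - (3)(-11) + (0)(-14)
  = 78
det(A) = 78 ≠ 0, so A is invertible.

Cofactors Cᵢⱼ = (-1)ⁱ⁺ʲ·Mᵢⱼ:
C = 
  [  9,  11, -14]
  [ -9,  15, -12]
  [  6, -10,  34]

adj(A) = Cᵀ:
adj(A) = 
  [  9,  -9,   6]
  [ 11,  15, -10]
  [-14, -12,  34]

A⁻¹ = (1/78) · adj(A):
A⁻¹ = 
  [ 3/26, -3/26,  1/13]
  [11/78,  5/26, -5/39]
  [-7/39, -2/13, 17/39]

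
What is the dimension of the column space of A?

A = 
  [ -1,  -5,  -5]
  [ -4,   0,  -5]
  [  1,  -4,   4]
dim(Col(A)) = 3

Row reduce:
R2 → R2 - (4)·R1
R3 → R3 + (1)·R1
R3 → R3 + (9/20)·R2
REF = 
  [  -1,   -5,   -5]
  [   0,   20,   15]
  [   0,    0, 23/4]
Pivot columns: 1, 2, 3 → 3 pivots.
dim(Col(A)) = number of pivot columns = 3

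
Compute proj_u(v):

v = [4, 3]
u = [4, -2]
proj_u(v) = [2, -1]

v·u = (4)(4) + (3)(-2) = 10
u·u = (4)² + (-2)² = 20
proj_u(v) = (v·u / u·u) × u = (10/20) × u = (1/2) × u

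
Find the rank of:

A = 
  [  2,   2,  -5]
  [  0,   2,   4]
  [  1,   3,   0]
rank(A) = 3

Row reduce:
R3 → R3 - (1/2)·R1
R3 → R3 - (1)·R2
REF = 
  [   2,    2,   -5]
  [   0,    2,    4]
  [   0,    0, -3/2]
Pivot columns: 1, 2, 3 → 3 pivots.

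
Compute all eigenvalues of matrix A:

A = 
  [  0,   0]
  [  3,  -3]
tr(A) = -3, det(A) = 0
Characteristic polynomial: λ² - tr(A)λ + det(A) = λ² + 3λ
λ² + 3λ = λ(λ + 3)

λ = 0, -3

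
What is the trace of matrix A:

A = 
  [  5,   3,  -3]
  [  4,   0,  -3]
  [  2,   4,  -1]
4

tr(A) = 5 + 0 + -1 = 4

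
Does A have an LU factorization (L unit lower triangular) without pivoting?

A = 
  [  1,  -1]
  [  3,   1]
Yes.
A[1,1] = 1 ≠ 0, so Gaussian elimination proceeds without a row swap: multiplier ℓ₂₁ = (3)/(1) = 3, and U[2,2] = 1 - (3)(-1) = 4.
L = 
  [  1,   0]
  [  3,   1]
U = 
  [  1,  -1]
  [  0,   4]
Check row 2 of LU: [(3)(1), (3)(-1) + 4] = [3, 1] = row 2 of A ✓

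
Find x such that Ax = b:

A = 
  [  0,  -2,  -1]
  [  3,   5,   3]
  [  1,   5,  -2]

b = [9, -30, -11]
x = [-2, -3, -3]

Row reduce the augmented matrix [A|b]:
Swap R1 ↔ R2
R3 → R3 - (1/3)·R1
R3 → R3 + (5/3)·R2
REF = 
  [    3,     5,     3,   -30]
  [    0,    -2,    -1,     9]
  [    0,     0, -14/3,    14]

Back-substitution:
x₃ = 14 / (-14/3) = -3
x₂ = (9 - (-1)(-3)) / (-2) = -3
x₁ = (-30 - (5)(-3) - (3)(-3)) / 3 = -2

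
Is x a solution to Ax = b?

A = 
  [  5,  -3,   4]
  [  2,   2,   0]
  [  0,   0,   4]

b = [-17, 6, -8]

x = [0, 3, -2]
Yes

Ax = [-17, 6, -8] = b ✓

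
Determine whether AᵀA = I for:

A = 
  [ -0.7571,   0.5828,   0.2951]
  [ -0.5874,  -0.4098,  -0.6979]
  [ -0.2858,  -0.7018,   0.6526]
Yes

AᵀA = 
  [  0.9999,   0.0001,   0]
  [  0.0001,   1.0001,   0]
  [  0,   0,   1]
≈ I (equal to I up to the 4-dp rounding of the entries)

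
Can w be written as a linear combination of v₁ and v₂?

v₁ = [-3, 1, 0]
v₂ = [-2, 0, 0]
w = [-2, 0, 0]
Yes

Form the augmented matrix and row-reduce:
[v₁|v₂|w] = 
  [ -3,  -2,  -2]
  [  1,   0,   0]
  [  0,   0,   0]
R2 → R2 + (1/3)·R1
REF = 
  [  -3,   -2,   -2]
  [   0, -2/3, -2/3]
  [   0,    0,    0]

No row of the form [0 0 | nonzero], so the system is consistent. Back-substitution gives c₁ = 0, c₂ = 1: w = (0)·v₁ + (1)·v₂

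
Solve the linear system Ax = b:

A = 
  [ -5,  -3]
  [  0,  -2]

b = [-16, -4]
Row reduce the augmented matrix [A|b]:
(already in echelon form)
REF = 
  [ -5,  -3, -16]
  [  0,  -2,  -4]

Back-substitution:
x₂ = (-4) / (-2) = 2
x₁ = (-16 - (-3)(2)) / (-5) = 2

x = [2, 2]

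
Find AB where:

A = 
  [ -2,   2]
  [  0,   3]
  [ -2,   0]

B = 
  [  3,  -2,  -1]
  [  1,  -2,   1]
AB = 
  [ -4,   0,   4]
  [  3,  -6,   3]
  [ -6,   4,   2]

A is 3×2 and B is 2×3, so AB is 3×3. Each entry is (row of A)·(column of B):
AB[1,1] = (-2)(3) + (2)(1) = -4
AB[1,2] = (-2)(-2) + (2)(-2) = 0
AB[1,3] = (-2)(-1) + (2)(1) = 4
AB[2,1] = (0)(3) + (3)(1) = 3
AB[2,2] = (0)(-2) + (3)(-2) = -6
AB[2,3] = (0)(-1) + (3)(1) = 3
AB[3,1] = (-2)(3) + (0)(1) = -6
AB[3,2] = (-2)(-2) + (0)(-2) = 4
AB[3,3] = (-2)(-1) + (0)(1) = 2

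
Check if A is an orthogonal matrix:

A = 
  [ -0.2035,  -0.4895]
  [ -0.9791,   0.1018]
No

AᵀA = 
  [  1,  -0.0001]
  [ -0.0001,   0.2500]
≠ I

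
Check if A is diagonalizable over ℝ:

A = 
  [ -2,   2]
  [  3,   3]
Yes

tr(A) = 1, det(A) = -12
Characteristic polynomial: λ² - tr(A)λ + det(A) = λ² - λ - 12
λ² - λ - 12 = (λ + 3)(λ - 4)
Eigenvalues: 4, -3
λ=-3: alg. mult. = 1, geom. mult. = 2 - rank(A - (-3)I) = 2 - 1 = 1
λ=4: alg. mult. = 1, geom. mult. = 2 - rank(A - (4)I) = 2 - 1 = 1
Sum of geometric multiplicities equals n, so A has n independent eigenvectors.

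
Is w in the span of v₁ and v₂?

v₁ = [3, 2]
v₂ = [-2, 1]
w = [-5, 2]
Yes

Form the augmented matrix and row-reduce:
[v₁|v₂|w] = 
  [  3,  -2,  -5]
  [  2,   1,   2]
R2 → R2 - (2/3)·R1
REF = 
  [   3,   -2,   -5]
  [   0,  7/3, 16/3]

No row of the form [0 0 | nonzero], so the system is consistent. Back-substitution gives c₁ = -1/7, c₂ = 16/7: w = (-1/7)·v₁ + (16/7)·v₂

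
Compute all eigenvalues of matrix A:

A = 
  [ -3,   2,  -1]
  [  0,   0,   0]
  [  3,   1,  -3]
Characteristic polynomial: det(λI - A) = λ³ + 6λ² + 12λ
The constant term is 0, so λ = 0 is a root: p(λ) = λ(λ² + 6λ + 12)
λ² + 6λ + 12 = 0  ⇒  λ = (-6 ± √((6)² - 4·(12)))/2 = (-6 ± √(-12))/2
  = -3 + i√3,  -3 - i√3

λ = 0, -3 + i√3, -3 - i√3  (≈ 0, -3 + 1.732i, -3 - 1.732i)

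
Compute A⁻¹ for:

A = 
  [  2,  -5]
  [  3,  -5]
det(A) = (2)(-5) - (-5)(3) = 5
For a 2×2 matrix, A⁻¹ = (1/det(A)) · [[d, -b], [-c, a]]
    = (1/5) · [[-5, 5], [-3, 2]]

A⁻¹ = 
  [  -1,    1]
  [-3/5,  2/5]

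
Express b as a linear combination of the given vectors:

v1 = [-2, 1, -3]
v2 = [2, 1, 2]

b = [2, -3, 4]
c1 = -2, c2 = -1

b = -2·v1 + -1·v2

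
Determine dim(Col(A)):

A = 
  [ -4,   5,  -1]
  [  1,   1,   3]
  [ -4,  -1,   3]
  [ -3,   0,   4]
Row reduce:
R2 → R2 + (1/4)·R1
R3 → R3 - (1)·R1
R4 → R4 - (3/4)·R1
R3 → R3 + (8/3)·R2
R4 → R4 + (5/3)·R2
R4 → R4 - (14/17)·R3
REF = 
  [  -4,    5,   -1]
  [   0,  9/4, 11/4]
  [   0,    0, 34/3]
  [   0,    0,    0]
Pivot columns: 1, 2, 3 → 3 pivots.
dim(Col(A)) = number of pivot columns = 3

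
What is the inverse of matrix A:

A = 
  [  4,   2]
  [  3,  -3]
det(A) = (4)(-3) - (2)(3) = -18
For a 2×2 matrix, A⁻¹ = (1/det(A)) · [[d, -b], [-c, a]]
    = (-1/18) · [[-3, -2], [-3, 4]]

A⁻¹ = 
  [ 1/6,  1/9]
  [ 1/6, -2/9]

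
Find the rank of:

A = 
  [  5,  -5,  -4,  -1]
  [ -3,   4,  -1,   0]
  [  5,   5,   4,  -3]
Row reduce:
R2 → R2 + (3/5)·R1
R3 → R3 - (1)·R1
R3 → R3 - (10)·R2
REF = 
  [    5,    -5,    -4,    -1]
  [    0,     1, -17/5,  -3/5]
  [    0,     0,    42,     4]
Pivot columns: 1, 2, 3 → 3 pivots.

rank(A) = 3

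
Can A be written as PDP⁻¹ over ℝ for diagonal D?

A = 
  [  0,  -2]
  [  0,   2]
Yes

tr(A) = 2, det(A) = 0
Characteristic polynomial: λ² - tr(A)λ + det(A) = λ² - 2λ
λ² - 2λ = λ(λ - 2)
Eigenvalues: 2, 0
λ=0: alg. mult. = 1, geom. mult. = 2 - rank(A - (0)I) = 2 - 1 = 1
λ=2: alg. mult. = 1, geom. mult. = 2 - rank(A - (2)I) = 2 - 1 = 1
Sum of geometric multiplicities equals n, so A has n independent eigenvectors.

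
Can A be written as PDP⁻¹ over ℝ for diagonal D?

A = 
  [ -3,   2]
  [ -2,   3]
Yes

tr(A) = 0, det(A) = -5
Characteristic polynomial: λ² - tr(A)λ + det(A) = λ² - 5
λ² - 5 = 0  ⇒  λ = (0 ± √((0)² - 4·(-5)))/2 = (0 ± √(20))/2
  = √5,  -√5
Eigenvalues: √5, -√5  (≈ 2.236, -2.236)
The two irrational eigenvalues are distinct (simple), so each has alg. mult. = geom. mult. = 1.
Sum of geometric multiplicities equals n, so A has n independent eigenvectors.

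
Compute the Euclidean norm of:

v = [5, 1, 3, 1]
6

||v||₂ = √((5)² + (1)² + (3)² + (1)²) = √36 = 6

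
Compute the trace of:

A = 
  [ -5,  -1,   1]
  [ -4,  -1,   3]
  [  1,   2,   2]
-4

tr(A) = -5 + -1 + 2 = -4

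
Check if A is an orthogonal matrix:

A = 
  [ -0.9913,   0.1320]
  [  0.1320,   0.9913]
Yes

AᵀA = 
  [  1.0001,   0]
  [  0,   1.0001]
≈ I (equal to I up to the 4-dp rounding of the entries)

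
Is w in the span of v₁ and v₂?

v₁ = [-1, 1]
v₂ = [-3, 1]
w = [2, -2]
Yes

Form the augmented matrix and row-reduce:
[v₁|v₂|w] = 
  [ -1,  -3,   2]
  [  1,   1,  -2]
R2 → R2 + (1)·R1
REF = 
  [ -1,  -3,   2]
  [  0,  -2,   0]

No row of the form [0 0 | nonzero], so the system is consistent. Back-substitution gives c₁ = -2, c₂ = 0: w = (-2)·v₁ + (0)·v₂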